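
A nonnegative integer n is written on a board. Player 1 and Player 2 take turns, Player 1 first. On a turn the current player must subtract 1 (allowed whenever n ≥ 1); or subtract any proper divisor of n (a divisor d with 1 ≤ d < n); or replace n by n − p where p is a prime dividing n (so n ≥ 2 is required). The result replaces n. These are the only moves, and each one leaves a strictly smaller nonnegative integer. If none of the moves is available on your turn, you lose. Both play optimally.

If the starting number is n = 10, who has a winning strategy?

Label each position W (a win for the player to move) or L (a loss). A position with no legal move is L; any other position is W exactly when some move reaches an L, and L when every move reaches a W.
n=0: no move → L
n=1: W (go to 0, an L position)
n=2: W (go to 0, an L position)
n=3: W (go to 0, an L position)
n=4: L (options 2(W), 3(W) are all W)
n=5: W (go to 0, an L position)
n=6: W (go to 4, an L position)
n=7: W (go to 0, an L position)
n=8: W (go to 4, an L position)
n=9: L (options 6(W), 8(W) are all W)
n=10: W (go to 9, an L position)
From 10 Player 1 can move to 9, reaching an L position.

Player 1 wins.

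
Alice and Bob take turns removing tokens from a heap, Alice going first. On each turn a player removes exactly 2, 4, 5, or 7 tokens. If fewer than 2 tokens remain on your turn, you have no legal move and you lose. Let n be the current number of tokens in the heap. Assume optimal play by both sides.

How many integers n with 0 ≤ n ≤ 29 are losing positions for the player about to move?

8

Compute win/loss labels from the base case upward. A position with no move is L. Any other position is W if it can reach an L in one move, else L.
n=0: no move → L
n=1: no move → L
n=2: can move to 0, which is L ⇒ W
n=3: can move to 1, which is L ⇒ W
n=4: can move to 0, which is L ⇒ W
n=5: can move to 1, which is L ⇒ W
n=6: can move to 1, which is L ⇒ W
n=7: can move to 0, which is L ⇒ W
n=8: can move to 1, which is L ⇒ W
n=9: moves to 7(W), 5(W), 4(W), 2(W); every one is W ⇒ L
n=10: moves to 8(W), 6(W), 5(W), 3(W); every one is W ⇒ L
n=11: can move to 9, which is L ⇒ W
n=12: can move to 10, which is L ⇒ W
n=13: can move to 9, which is L ⇒ W
n=14: can move to 10, which is L ⇒ W
n=15: can move to 10, which is L ⇒ W
n=16: can move to 9, which is L ⇒ W
n=17: can move to 10, which is L ⇒ W
n=18: moves to 16(W), 14(W), 13(W), 11(W); every one is W ⇒ L
n=19: moves to 17(W), 15(W), 14(W), 12(W); every one is W ⇒ L
n=20: can move to 18, which is L ⇒ W
n=21: can move to 19, which is L ⇒ W
n=22: can move to 18, which is L ⇒ W
n=23: can move to 19, which is L ⇒ W
n=24: can move to 19, which is L ⇒ W
n=25: can move to 18, which is L ⇒ W
n=26: can move to 19, which is L ⇒ W
n=27: moves to 25(W), 23(W), 22(W), 20(W); every one is W ⇒ L
n=28: moves to 26(W), 24(W), 23(W), 21(W); every one is W ⇒ L
n=29: can move to 27, which is L ⇒ W
L entries with 0 ≤ n ≤ 29: n = 0, 1, 9, 10, 18, 19, 27, 28; that makes 8.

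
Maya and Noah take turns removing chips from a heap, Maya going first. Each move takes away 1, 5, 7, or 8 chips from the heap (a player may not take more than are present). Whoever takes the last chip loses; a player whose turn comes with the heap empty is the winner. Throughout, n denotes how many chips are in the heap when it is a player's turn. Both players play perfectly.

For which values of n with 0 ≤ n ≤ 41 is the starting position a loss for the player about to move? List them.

1, 3, 5, 7, 16, 18, 20, 22, 31, 33, 35, 37

Build the W/L table. Terminal = W. A non-terminal position is W if it has a move to some L; otherwise it is L.
n=0: no move; the opponent has just taken the last chip and therefore loses → W
n=1: L (sole option 0(W) is W)
n=2: W (go to 1, an L position)
n=3: L (sole option 2(W) is W)
n=4: W (go to 3, an L position)
n=5: L (options 4(W), 0(W) are all W)
n=6: W (go to 5, an L position)
n=7: L (options 6(W), 2(W), 0(W) are all W)
n=8: W (go to 7, an L position)
n=9: W (go to 1, an L position)
n=10: W (go to 5, an L position)
n=11: W (go to 3, an L position)
n=12: W (go to 7, an L position)
n=13: W (go to 5, an L position)
n=14: W (go to 7, an L position)
n=15: W (go to 7, an L position)
n=16: L (options 15(W), 11(W), 9(W), 8(W) are all W)
n=17: W (go to 16, an L position)
n=18: L (options 17(W), 13(W), 11(W), 10(W) are all W)
n=19: W (go to 18, an L position)
n=20: L (options 19(W), 15(W), 13(W), 12(W) are all W)
n=21: W (go to 20, an L position)
n=22: L (options 21(W), 17(W), 15(W), 14(W) are all W)
n=23: W (go to 22, an L position)
n=24: W (go to 16, an L position)
n=25: W (go to 20, an L position)
n=26: W (go to 18, an L position)
n=27: W (go to 22, an L position)
n=28: W (go to 20, an L position)
n=29: W (go to 22, an L position)
n=30: W (go to 22, an L position)
n=31: L (options 30(W), 26(W), 24(W), 23(W) are all W)
n=32: W (go to 31, an L position)
n=33: L (options 32(W), 28(W), 26(W), 25(W) are all W)
n=34: W (go to 33, an L position)
n=35: L (options 34(W), 30(W), 28(W), 27(W) are all W)
n=36: W (go to 35, an L position)
n=37: L (options 36(W), 32(W), 30(W), 29(W) are all W)
n=38: W (go to 37, an L position)
n=39: W (go to 31, an L position)
n=40: W (go to 35, an L position)
n=41: W (go to 33, an L position)
The losing starting values of n are exactly the entries labelled L in this table (12 of them).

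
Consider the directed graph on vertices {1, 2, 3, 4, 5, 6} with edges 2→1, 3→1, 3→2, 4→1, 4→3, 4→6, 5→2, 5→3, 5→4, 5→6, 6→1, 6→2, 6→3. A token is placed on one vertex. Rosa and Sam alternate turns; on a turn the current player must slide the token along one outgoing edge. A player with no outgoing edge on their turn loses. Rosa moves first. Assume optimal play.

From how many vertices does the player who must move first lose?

2

Use the standard recursion: the mover loses at a terminal position; elsewhere, the mover wins exactly when some move hands the opponent an L position.
Every edge goes from a vertex to one that appears earlier in the order 1, 2, 3, 6, 4, 5, so processing vertices in that order labels each vertex after all of its successors.
1: no outgoing edge → L
2: →1(L), so W
3: →1(L), so W
6: →1(L), so W
4: →1(L), so W
5: →4(W), 6(W), 3(W), 2(W) — all W, so L
The L vertices are 1, 5; that is 2 in all.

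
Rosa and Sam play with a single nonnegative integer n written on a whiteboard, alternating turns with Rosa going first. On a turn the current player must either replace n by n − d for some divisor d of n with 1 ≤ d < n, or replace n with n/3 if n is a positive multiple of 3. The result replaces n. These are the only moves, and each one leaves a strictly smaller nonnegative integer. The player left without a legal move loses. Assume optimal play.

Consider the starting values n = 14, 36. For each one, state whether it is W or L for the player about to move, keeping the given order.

Positions with no move are L. A position that does have a move is losing for the player to move precisely when every available move leads to a winning position for the opponent. Fill in the labels:
n=0: no move → L
n=1: no move → L
n=2: can move to 1, which is L ⇒ W
n=3: can move to 1, which is L ⇒ W
n=4: moves to 2(W), 3(W); every one is W ⇒ L
n=5: can move to 4, which is L ⇒ W
n=6: can move to 4, which is L ⇒ W
n=7: the only move is to 6(W), a W ⇒ L
n=8: can move to 4, which is L ⇒ W
n=9: moves to 3(W), 6(W), 8(W); every one is W ⇒ L
n=10: can move to 9, which is L ⇒ W
n=11: the only move is to 10(W), a W ⇒ L
n=12: can move to 4, which is L ⇒ W
n=13: the only move is to 12(W), a W ⇒ L
n=14: can move to 7, which is L ⇒ W
n=15: moves to 5(W), 10(W), 12(W), 14(W); every one is W ⇒ L
n=16: can move to 15, which is L ⇒ W
n=17: the only move is to 16(W), a W ⇒ L
n=18: can move to 9, which is L ⇒ W
n=19: the only move is to 18(W), a W ⇒ L
n=20: can move to 15, which is L ⇒ W
n=21: can move to 7, which is L ⇒ W
n=22: can move to 11, which is L ⇒ W
n=23: the only move is to 22(W), a W ⇒ L
n=24: can move to 23, which is L ⇒ W
n=25: moves to 20(W), 24(W); every one is W ⇒ L
n=26: can move to 13, which is L ⇒ W
n=27: can move to 9, which is L ⇒ W
n=28: moves to 14(W), 21(W), 24(W), 26(W), 27(W); every one is W ⇒ L
n=29: can move to 28, which is L ⇒ W
n=30: can move to 15, which is L ⇒ W
n=31: the only move is to 30(W), a W ⇒ L
n=32: can move to 28, which is L ⇒ W
n=33: can move to 11, which is L ⇒ W
n=34: can move to 17, which is L ⇒ W
n=35: can move to 28, which is L ⇒ W
n=36: moves to 12(W), 18(W), 24(W), 27(W), 30(W), 32(W), 33(W), 34(W), 35(W); every one is W ⇒ L

14: W, 36: L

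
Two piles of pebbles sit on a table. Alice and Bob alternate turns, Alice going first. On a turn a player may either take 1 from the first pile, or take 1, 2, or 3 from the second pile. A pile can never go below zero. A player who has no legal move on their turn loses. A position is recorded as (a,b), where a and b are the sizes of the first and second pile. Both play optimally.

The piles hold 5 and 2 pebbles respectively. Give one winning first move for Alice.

Move to (5,1).

Label each position W (a win for the player to move) or L (a loss). A position with no legal move is L; any other position is W exactly when some move reaches an L, and L when every move reaches a W.
No move ever increases a pile, so every position that can arise here has a ≤ 5 and b ≤ 2; it is enough to label the cells with 0 ≤ a ≤ 5 and 0 ≤ b ≤ 2.
Every move lowers a or b (never raises either), so fill the grid row by row in increasing a, and left to right within a row: each cell's successors are then already labelled.
      b=0  b=1  b=2
a=0:    L    W    W
a=1:    W    L    W
a=2:    L    W    W
a=3:    W    L    W
a=4:    L    W    W
a=5:    W    L    W
Cells with no legal move (terminal, hence L): (0,0).
The remaining L cells, each justified by listing all of its moves:
(1,1): only reaches (0,1)(W), (1,0)(W), all W → L
(2,0): only reaches (1,0)(W), which is W → L
(3,1): only reaches (2,1)(W), (3,0)(W), all W → L
(4,0): only reaches (3,0)(W), which is W → L
(5,1): only reaches (4,1)(W), (5,0)(W), all W → L
Every other cell has at least one move into one of the L cells above, so it is W.
From (5,2), the L positions reachable in one move are: (5,1).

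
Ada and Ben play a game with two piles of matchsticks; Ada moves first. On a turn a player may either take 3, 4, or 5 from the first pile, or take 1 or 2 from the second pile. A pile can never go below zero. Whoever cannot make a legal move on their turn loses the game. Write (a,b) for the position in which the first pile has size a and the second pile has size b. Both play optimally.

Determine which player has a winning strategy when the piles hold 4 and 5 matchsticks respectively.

Ada wins.

Positions with no move are L. A position that does have a move is losing for the player to move precisely when every available move leads to a winning position for the opponent. Fill in the labels:
No move ever increases a pile, so every position that can arise here has a ≤ 4 and b ≤ 5; it is enough to label the cells with 0 ≤ a ≤ 4 and 0 ≤ b ≤ 5.
Every move lowers a or b (never raises either), so fill the grid row by row in increasing a, and left to right within a row: each cell's successors are then already labelled.
      b=0  b=1  b=2  b=3  b=4  b=5
a=0:    L    W    W    L    W    W
a=1:    L    W    W    L    W    W
a=2:    L    W    W    L    W    W
a=3:    W    L    W    W    L    W
a=4:    W    L    W    W    L    W
Cells with no legal move (terminal, hence L): (0,0), (1,0), (2,0).
The remaining L cells, each justified by listing all of its moves:
(0,3): only reaches (0,2)(W), (0,1)(W), all W → L
(1,3): only reaches (1,2)(W), (1,1)(W), all W → L
(2,3): only reaches (2,2)(W), (2,1)(W), all W → L
(3,1): only reaches (0,1)(W), (3,0)(W), all W → L
(3,4): only reaches (0,4)(W), (3,3)(W), (3,2)(W), all W → L
(4,1): only reaches (1,1)(W), (0,1)(W), (4,0)(W), all W → L
(4,4): only reaches (1,4)(W), (0,4)(W), (4,3)(W), (4,2)(W), all W → L
Every other cell has at least one move into one of the L cells above, so it is W.
From (4,5) Ada can move to (4,4), reaching an L position.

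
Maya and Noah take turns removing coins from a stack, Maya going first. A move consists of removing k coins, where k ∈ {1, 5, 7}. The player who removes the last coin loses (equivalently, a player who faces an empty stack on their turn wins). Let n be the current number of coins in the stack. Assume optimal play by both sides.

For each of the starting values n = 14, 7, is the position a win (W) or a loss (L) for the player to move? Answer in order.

14: W, 7: L

Label each position W (a win for the player to move) or L (a loss). A position with no legal move is W; any other position is W exactly when some move reaches an L, and L when every move reaches a W.
n=0: no move; the opponent has just taken the last coin and therefore loses → W
n=1: →0(W) only, which is W, so L
n=2: →1(L), so W
n=3: →2(W) only, which is W, so L
n=4: →3(L), so W
n=5: →4(W), 0(W) — all W, so L
n=6: →5(L), so W
n=7: →6(W), 2(W), 0(W) — all W, so L
n=8: →7(L), so W
n=9: →8(W), 4(W), 2(W) — all W, so L
n=10: →9(L), so W
n=11: →10(W), 6(W), 4(W) — all W, so L
n=12: →11(L), so W
n=13: →12(W), 8(W), 6(W) — all W, so L
n=14: →13(L), so W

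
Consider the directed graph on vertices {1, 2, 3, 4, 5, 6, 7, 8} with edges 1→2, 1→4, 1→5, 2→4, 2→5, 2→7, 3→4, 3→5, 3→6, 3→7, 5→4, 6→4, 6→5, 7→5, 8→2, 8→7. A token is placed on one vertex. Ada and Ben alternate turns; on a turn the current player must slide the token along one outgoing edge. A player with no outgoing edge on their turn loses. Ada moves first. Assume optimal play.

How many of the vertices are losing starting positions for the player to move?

Compute win/loss labels from the base case upward. A position with no move is L. Any other position is W if it can reach an L in one move, else L.
Every edge goes from a vertex to one that appears earlier in the order 4, 5, 7, 2, 6, 1, 8, 3, so processing vertices in that order labels each vertex after all of its successors.
4: no outgoing edge → L
5: W (go to 4, an L position)
7: L (sole option 5(W) is W)
2: W (go to 7, an L position)
6: W (go to 4, an L position)
1: W (go to 4, an L position)
8: W (go to 7, an L position)
3: W (go to 7, an L position)
The L vertices are 4, 7; that is 2 in all.

2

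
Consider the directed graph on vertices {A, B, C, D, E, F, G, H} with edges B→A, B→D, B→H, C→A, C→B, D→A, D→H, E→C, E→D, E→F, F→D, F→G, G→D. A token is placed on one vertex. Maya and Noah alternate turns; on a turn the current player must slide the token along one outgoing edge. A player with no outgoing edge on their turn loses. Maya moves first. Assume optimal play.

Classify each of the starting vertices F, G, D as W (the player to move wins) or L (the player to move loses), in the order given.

Label each position W (a win for the player to move) or L (a loss). A position with no legal move is L; any other position is W exactly when some move reaches an L, and L when every move reaches a W.
Every edge goes from a vertex to one that appears earlier in the order H, A, D, B, C, G, F, E, so processing vertices in that order labels each vertex after all of its successors.
H: no outgoing edge → L
A: no outgoing edge → L
D: can move to A, which is L ⇒ W
B: can move to A, which is L ⇒ W
C: can move to A, which is L ⇒ W
G: the only move is to D(W), a W ⇒ L
F: can move to G, which is L ⇒ W
E: moves to F(W), C(W), D(W); every one is W ⇒ L

F: W, G: L, D: W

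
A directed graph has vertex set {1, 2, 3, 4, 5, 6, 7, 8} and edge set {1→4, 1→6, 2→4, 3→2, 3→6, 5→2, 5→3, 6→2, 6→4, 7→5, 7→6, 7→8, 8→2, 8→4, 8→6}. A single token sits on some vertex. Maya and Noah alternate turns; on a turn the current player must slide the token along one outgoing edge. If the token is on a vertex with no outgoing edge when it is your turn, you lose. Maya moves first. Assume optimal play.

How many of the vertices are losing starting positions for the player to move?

3

Compute win/loss labels from the base case upward. A position with no move is L. Any other position is W if it can reach an L in one move, else L.
Every edge goes from a vertex to one that appears earlier in the order 4, 2, 6, 8, 3, 5, 7, 1, so processing vertices in that order labels each vertex after all of its successors.
4: no outgoing edge → L
2: W (go to 4, an L position)
6: W (go to 4, an L position)
8: W (go to 4, an L position)
3: L (options 6(W), 2(W) are all W)
5: W (go to 3, an L position)
7: L (options 5(W), 8(W), 6(W) are all W)
1: W (go to 4, an L position)
The L vertices are 3, 4, 7; that is 3 in all.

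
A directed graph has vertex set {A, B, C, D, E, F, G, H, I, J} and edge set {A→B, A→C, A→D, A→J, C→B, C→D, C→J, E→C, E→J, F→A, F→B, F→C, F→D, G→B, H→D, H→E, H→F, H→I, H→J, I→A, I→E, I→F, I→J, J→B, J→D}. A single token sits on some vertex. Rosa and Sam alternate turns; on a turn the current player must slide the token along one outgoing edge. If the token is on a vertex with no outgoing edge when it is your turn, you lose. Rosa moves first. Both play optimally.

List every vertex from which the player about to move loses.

B, D, E

Work bottom-up. With no move the player to move loses. Otherwise the position is W if at least one move leads to an L position for the opponent, and L if every move leads to a W.
Every edge goes from a vertex to one that appears earlier in the order D, B, J, C, A, F, E, I, H, G, so processing vertices in that order labels each vertex after all of its successors.
D: no outgoing edge → L
B: no outgoing edge → L
J: reaches L-position B → W
C: reaches L-position B → W
A: reaches L-position B → W
F: reaches L-position B → W
E: only reaches C(W), J(W), all W → L
I: reaches L-position E → W
H: reaches L-position E → W
G: reaches L-position B → W
The losing starting vertices are exactly the entries labelled L in this table (3 of them).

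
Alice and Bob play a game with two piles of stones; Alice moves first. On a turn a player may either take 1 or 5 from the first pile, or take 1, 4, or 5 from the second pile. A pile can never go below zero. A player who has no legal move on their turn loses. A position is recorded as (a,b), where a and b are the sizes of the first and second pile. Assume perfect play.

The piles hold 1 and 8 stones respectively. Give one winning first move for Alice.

Move to (0,8).

Compute win/loss labels from the base case upward. A position with no move is L. Any other position is W if it can reach an L in one move, else L.
No move ever increases a pile, so every position that can arise here has a ≤ 1 and b ≤ 8; it is enough to label the cells with 0 ≤ a ≤ 1 and 0 ≤ b ≤ 8.
Every move lowers a or b (never raises either), so fill the grid row by row in increasing a, and left to right within a row: each cell's successors are then already labelled.
      b=0  b=1  b=2  b=3  b=4  b=5  b=6  b=7  b=8
a=0:    L    W    L    W    W    W    W    W    L
a=1:    W    L    W    L    W    W    W    W    W
Cells with no legal move (terminal, hence L): (0,0).
The remaining L cells, each justified by listing all of its moves:
(0,2): →(0,1)(W) only, which is W, so L
(0,8): →(0,7)(W), (0,4)(W), (0,3)(W) — all W, so L
(1,1): →(0,1)(W), (1,0)(W) — all W, so L
(1,3): →(0,3)(W), (1,2)(W) — all W, so L
Every other cell has at least one move into one of the L cells above, so it is W.
From (1,8), the L positions reachable in one move are: (0,8), (1,3). Any move reaching one of these is winning.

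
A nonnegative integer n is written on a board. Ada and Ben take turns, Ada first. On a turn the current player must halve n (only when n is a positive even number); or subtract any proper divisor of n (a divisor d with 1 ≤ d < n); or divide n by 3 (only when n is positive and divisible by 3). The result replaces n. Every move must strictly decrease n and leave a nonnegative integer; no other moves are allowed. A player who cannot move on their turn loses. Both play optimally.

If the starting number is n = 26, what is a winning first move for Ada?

Build the W/L table. Terminal = L. A non-terminal position is W if it has a move to some L; otherwise it is L.
n=0: no move → L
n=1: no move → L
n=2: can move to 1, which is L ⇒ W
n=3: can move to 1, which is L ⇒ W
n=4: moves to 2(W), 3(W); every one is W ⇒ L
n=5: can move to 4, which is L ⇒ W
n=6: can move to 4, which is L ⇒ W
n=7: the only move is to 6(W), a W ⇒ L
n=8: can move to 4, which is L ⇒ W
n=9: moves to 3(W), 6(W), 8(W); every one is W ⇒ L
n=10: can move to 9, which is L ⇒ W
n=11: the only move is to 10(W), a W ⇒ L
n=12: can move to 4, which is L ⇒ W
n=13: the only move is to 12(W), a W ⇒ L
n=14: can move to 7, which is L ⇒ W
n=15: moves to 5(W), 10(W), 12(W), 14(W); every one is W ⇒ L
n=16: can move to 15, which is L ⇒ W
n=17: the only move is to 16(W), a W ⇒ L
n=18: can move to 9, which is L ⇒ W
n=19: the only move is to 18(W), a W ⇒ L
n=20: can move to 15, which is L ⇒ W
n=21: can move to 7, which is L ⇒ W
n=22: can move to 11, which is L ⇒ W
n=23: the only move is to 22(W), a W ⇒ L
n=24: can move to 23, which is L ⇒ W
n=25: moves to 20(W), 24(W); every one is W ⇒ L
n=26: can move to 13, which is L ⇒ W
From 26, the L positions reachable in one move are: 13, 25. Any move reaching one of these is winning.

Move to 13.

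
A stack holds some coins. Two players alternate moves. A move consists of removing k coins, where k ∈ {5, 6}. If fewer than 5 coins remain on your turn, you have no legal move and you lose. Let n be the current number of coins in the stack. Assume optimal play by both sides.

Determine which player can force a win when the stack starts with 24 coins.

Positions with no move are L. A position that does have a move is losing for the player to move precisely when every available move leads to a winning position for the opponent. Fill in the labels:
n=0: no move → L
n=1: no move → L
n=2: no move → L
n=3: no move → L
n=4: no move → L
n=5: can move to 0, which is L ⇒ W
n=6: can move to 1, which is L ⇒ W
n=7: can move to 2, which is L ⇒ W
n=8: can move to 3, which is L ⇒ W
n=9: can move to 4, which is L ⇒ W
n=10: can move to 4, which is L ⇒ W
n=11: moves to 6(W), 5(W); every one is W ⇒ L
n=12: moves to 7(W), 6(W); every one is W ⇒ L
n=13: moves to 8(W), 7(W); every one is W ⇒ L
n=14: moves to 9(W), 8(W); every one is W ⇒ L
n=15: moves to 10(W), 9(W); every one is W ⇒ L
n=16: can move to 11, which is L ⇒ W
n=17: can move to 12, which is L ⇒ W
n=18: can move to 13, which is L ⇒ W
n=19: can move to 14, which is L ⇒ W
n=20: can move to 15, which is L ⇒ W
n=21: can move to 15, which is L ⇒ W
n=22: moves to 17(W), 16(W); every one is W ⇒ L
n=23: moves to 18(W), 17(W); every one is W ⇒ L
n=24: moves to 19(W), 18(W); every one is W ⇒ L
Every move from 24 reaches a W position, so the mover loses.

The second player wins.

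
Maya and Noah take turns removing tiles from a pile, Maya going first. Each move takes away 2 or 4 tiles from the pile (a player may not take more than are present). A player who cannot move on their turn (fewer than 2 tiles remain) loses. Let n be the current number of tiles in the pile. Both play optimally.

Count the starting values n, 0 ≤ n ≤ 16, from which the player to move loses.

6

Classify positions by backward induction: terminal positions (no move available) are L. From any other position, the mover wins iff some move reaches an L.
n=0: no move → L
n=1: no move → L
n=2: reaches L-position 0 → W
n=3: reaches L-position 1 → W
n=4: reaches L-position 0 → W
n=5: reaches L-position 1 → W
n=6: only reaches 4(W), 2(W), all W → L
n=7: only reaches 5(W), 3(W), all W → L
n=8: reaches L-position 6 → W
n=9: reaches L-position 7 → W
n=10: reaches L-position 6 → W
n=11: reaches L-position 7 → W
n=12: only reaches 10(W), 8(W), all W → L
n=13: only reaches 11(W), 9(W), all W → L
n=14: reaches L-position 12 → W
n=15: reaches L-position 13 → W
n=16: reaches L-position 12 → W
L entries with 0 ≤ n ≤ 16: n = 0, 1, 6, 7, 12, 13; that makes 6.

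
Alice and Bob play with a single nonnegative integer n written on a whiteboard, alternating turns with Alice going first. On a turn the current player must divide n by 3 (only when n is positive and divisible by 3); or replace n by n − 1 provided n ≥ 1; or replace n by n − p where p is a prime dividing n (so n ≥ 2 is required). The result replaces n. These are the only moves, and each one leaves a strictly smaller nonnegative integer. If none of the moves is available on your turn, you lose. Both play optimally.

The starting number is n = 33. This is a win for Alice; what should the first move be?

Label each position W (a win for the player to move) or L (a loss). A position with no legal move is L; any other position is W exactly when some move reaches an L, and L when every move reaches a W.
n=0: no move → L
n=1: can move to 0, which is L ⇒ W
n=2: can move to 0, which is L ⇒ W
n=3: can move to 0, which is L ⇒ W
n=4: moves to 2(W), 3(W); every one is W ⇒ L
n=5: can move to 0, which is L ⇒ W
n=6: can move to 4, which is L ⇒ W
n=7: can move to 0, which is L ⇒ W
n=8: moves to 6(W), 7(W); every one is W ⇒ L
n=9: can move to 8, which is L ⇒ W
n=10: can move to 8, which is L ⇒ W
n=11: can move to 0, which is L ⇒ W
n=12: can move to 4, which is L ⇒ W
n=13: can move to 0, which is L ⇒ W
n=14: moves to 7(W), 12(W), 13(W); every one is W ⇒ L
n=15: can move to 14, which is L ⇒ W
n=16: can move to 14, which is L ⇒ W
n=17: can move to 0, which is L ⇒ W
n=18: moves to 6(W), 15(W), 16(W), 17(W); every one is W ⇒ L
n=19: can move to 0, which is L ⇒ W
n=20: can move to 18, which is L ⇒ W
n=21: can move to 14, which is L ⇒ W
n=22: moves to 11(W), 20(W), 21(W); every one is W ⇒ L
n=23: can move to 0, which is L ⇒ W
n=24: can move to 8, which is L ⇒ W
n=25: moves to 20(W), 24(W); every one is W ⇒ L
n=26: can move to 25, which is L ⇒ W
n=27: moves to 9(W), 24(W), 26(W); every one is W ⇒ L
n=28: can move to 27, which is L ⇒ W
n=29: can move to 0, which is L ⇒ W
n=30: can move to 25, which is L ⇒ W
n=31: can move to 0, which is L ⇒ W
n=32: moves to 30(W), 31(W); every one is W ⇒ L
n=33: can move to 22, which is L ⇒ W
From 33, the L positions reachable in one move are: 22, 32. Any move reaching one of these is winning.

Move to 22.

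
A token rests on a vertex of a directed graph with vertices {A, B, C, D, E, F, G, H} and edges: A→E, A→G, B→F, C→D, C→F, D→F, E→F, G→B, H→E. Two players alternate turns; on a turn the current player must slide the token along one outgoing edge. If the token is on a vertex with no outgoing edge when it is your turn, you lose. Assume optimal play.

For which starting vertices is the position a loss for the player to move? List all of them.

F, G, H

Work bottom-up. With no move the player to move loses. Otherwise the position is W if at least one move leads to an L position for the opponent, and L if every move leads to a W.
Every edge goes from a vertex to one that appears earlier in the order F, B, G, E, D, A, H, C, so processing vertices in that order labels each vertex after all of its successors.
F: no outgoing edge → L
B: can move to F, which is L ⇒ W
G: the only move is to B(W), a W ⇒ L
E: can move to F, which is L ⇒ W
D: can move to F, which is L ⇒ W
A: can move to G, which is L ⇒ W
H: the only move is to E(W), a W ⇒ L
C: can move to F, which is L ⇒ W
Reading off the rows marked L gives the requested list; there are 3 such vertices.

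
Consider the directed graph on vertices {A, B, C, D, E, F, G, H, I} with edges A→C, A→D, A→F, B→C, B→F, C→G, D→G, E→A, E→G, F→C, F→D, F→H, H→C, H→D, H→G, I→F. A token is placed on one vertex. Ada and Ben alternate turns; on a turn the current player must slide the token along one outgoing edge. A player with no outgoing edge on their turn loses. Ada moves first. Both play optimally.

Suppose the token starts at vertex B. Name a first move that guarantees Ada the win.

Move to F.

Positions with no move are L. A position that does have a move is losing for the player to move precisely when every available move leads to a winning position for the opponent. Fill in the labels:
Every edge goes from a vertex to one that appears earlier in the order G, D, C, H, F, A, I, B, E, so processing vertices in that order labels each vertex after all of its successors.
G: no outgoing edge → L
D: →G(L), so W
C: →G(L), so W
H: →G(L), so W
F: →H(W), C(W), D(W) — all W, so L
A: →F(L), so W
I: →F(L), so W
B: →F(L), so W
E: →G(L), so W
From B, the L positions reachable in one move are: F.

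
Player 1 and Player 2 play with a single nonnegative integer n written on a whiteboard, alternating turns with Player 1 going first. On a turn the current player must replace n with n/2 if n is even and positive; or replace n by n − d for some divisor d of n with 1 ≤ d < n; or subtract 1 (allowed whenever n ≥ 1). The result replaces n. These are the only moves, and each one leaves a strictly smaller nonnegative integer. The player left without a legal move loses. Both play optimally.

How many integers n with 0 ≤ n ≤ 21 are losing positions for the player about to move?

Label each position W (a win for the player to move) or L (a loss). A position with no legal move is L; any other position is W exactly when some move reaches an L, and L when every move reaches a W.
n=0: no move → L
n=1: can move to 0, which is L ⇒ W
n=2: the only move is to 1(W), a W ⇒ L
n=3: can move to 2, which is L ⇒ W
n=4: can move to 2, which is L ⇒ W
n=5: the only move is to 4(W), a W ⇒ L
n=6: can move to 5, which is L ⇒ W
n=7: the only move is to 6(W), a W ⇒ L
n=8: can move to 7, which is L ⇒ W
n=9: moves to 6(W), 8(W); every one is W ⇒ L
n=10: can move to 5, which is L ⇒ W
n=11: the only move is to 10(W), a W ⇒ L
n=12: can move to 9, which is L ⇒ W
n=13: the only move is to 12(W), a W ⇒ L
n=14: can move to 7, which is L ⇒ W
n=15: moves to 10(W), 12(W), 14(W); every one is W ⇒ L
n=16: can move to 15, which is L ⇒ W
n=17: the only move is to 16(W), a W ⇒ L
n=18: can move to 9, which is L ⇒ W
n=19: the only move is to 18(W), a W ⇒ L
n=20: can move to 15, which is L ⇒ W
n=21: moves to 14(W), 18(W), 20(W); every one is W ⇒ L
L entries with 0 ≤ n ≤ 21: n = 0, 2, 5, 7, 9, 11, 13, 15, 17, 19, 21; that makes 11.

11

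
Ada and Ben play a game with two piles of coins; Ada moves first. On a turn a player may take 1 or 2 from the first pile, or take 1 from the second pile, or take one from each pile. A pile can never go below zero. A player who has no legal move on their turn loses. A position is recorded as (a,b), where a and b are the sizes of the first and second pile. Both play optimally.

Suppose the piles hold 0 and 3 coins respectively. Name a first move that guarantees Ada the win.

Move to (0,2).

Build the W/L table. Terminal = L. A non-terminal position is W if it has a move to some L; otherwise it is L.
No move ever increases a pile, so every position that can arise here has a ≤ 0 and b ≤ 3; it is enough to label the cells with 0 ≤ a ≤ 0 and 0 ≤ b ≤ 3.
Every move lowers a or b (never raises either), so fill the grid row by row in increasing a, and left to right within a row: each cell's successors are then already labelled.
      b=0  b=1  b=2  b=3
a=0:    L    W    L    W
Cells with no legal move (terminal, hence L): (0,0).
The remaining L cells, each justified by listing all of its moves:
(0,2): L (sole option (0,1)(W) is W)
Every other cell has at least one move into one of the L cells above, so it is W.
From (0,3), the L positions reachable in one move are: (0,2).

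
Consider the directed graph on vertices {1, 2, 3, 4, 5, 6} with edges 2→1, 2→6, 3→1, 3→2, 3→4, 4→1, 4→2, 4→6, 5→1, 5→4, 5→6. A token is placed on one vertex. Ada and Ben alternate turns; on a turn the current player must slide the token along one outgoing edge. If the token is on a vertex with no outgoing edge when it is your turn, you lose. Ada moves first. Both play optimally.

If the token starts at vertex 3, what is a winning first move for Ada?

Compute win/loss labels from the base case upward. A position with no move is L. Any other position is W if it can reach an L in one move, else L.
Every edge goes from a vertex to one that appears earlier in the order 6, 1, 2, 4, 3, 5, so processing vertices in that order labels each vertex after all of its successors.
6: no outgoing edge → L
1: no outgoing edge → L
2: reaches L-position 1 → W
4: reaches L-position 1 → W
3: reaches L-position 1 → W
5: reaches L-position 1 → W
From 3, the L positions reachable in one move are: 1.

Move to 1.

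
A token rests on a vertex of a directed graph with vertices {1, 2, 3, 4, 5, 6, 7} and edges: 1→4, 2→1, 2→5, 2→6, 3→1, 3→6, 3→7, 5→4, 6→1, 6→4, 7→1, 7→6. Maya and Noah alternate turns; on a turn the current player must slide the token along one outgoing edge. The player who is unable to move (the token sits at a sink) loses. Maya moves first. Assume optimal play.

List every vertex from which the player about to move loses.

2, 4, 7

Build the W/L table. Terminal = L. A non-terminal position is W if it has a move to some L; otherwise it is L.
Every edge goes from a vertex to one that appears earlier in the order 4, 1, 6, 7, 3, 5, 2, so processing vertices in that order labels each vertex after all of its successors.
4: no outgoing edge → L
1: reaches L-position 4 → W
6: reaches L-position 4 → W
7: only reaches 6(W), 1(W), all W → L
3: reaches L-position 7 → W
5: reaches L-position 4 → W
2: only reaches 5(W), 6(W), 1(W), all W → L
Reading off the rows marked L gives the requested list; there are 3 such vertices.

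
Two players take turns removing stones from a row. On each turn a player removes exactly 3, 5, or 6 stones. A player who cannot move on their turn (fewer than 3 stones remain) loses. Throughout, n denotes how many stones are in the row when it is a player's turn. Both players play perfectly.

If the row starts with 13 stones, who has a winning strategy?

Compute win/loss labels from the base case upward. A position with no move is L. Any other position is W if it can reach an L in one move, else L.
n=0: no move → L
n=1: no move → L
n=2: no move → L
n=3: W (go to 0, an L position)
n=4: W (go to 1, an L position)
n=5: W (go to 2, an L position)
n=6: W (go to 1, an L position)
n=7: W (go to 2, an L position)
n=8: W (go to 2, an L position)
n=9: L (options 6(W), 4(W), 3(W) are all W)
n=10: L (options 7(W), 5(W), 4(W) are all W)
n=11: L (options 8(W), 6(W), 5(W) are all W)
n=12: W (go to 9, an L position)
n=13: W (go to 10, an L position)
The starting position 13 is W: the player to move should remove 3, leaving 10, handing over an L position.

The first player wins.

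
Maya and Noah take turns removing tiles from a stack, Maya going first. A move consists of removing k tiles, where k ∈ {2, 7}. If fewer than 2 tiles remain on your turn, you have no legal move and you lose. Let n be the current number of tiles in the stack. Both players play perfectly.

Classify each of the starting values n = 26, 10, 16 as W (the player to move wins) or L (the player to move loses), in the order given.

Work bottom-up. With no move the player to move loses. Otherwise the position is W if at least one move leads to an L position for the opponent, and L if every move leads to a W.
n=0: no move → L
n=1: no move → L
n=2: →0(L), so W
n=3: →1(L), so W
n=4: →2(W) only, which is W, so L
n=5: →3(W) only, which is W, so L
n=6: →4(L), so W
n=7: →5(L), so W
n=8: →1(L), so W
n=9: →7(W), 2(W) — all W, so L
n=10: →8(W), 3(W) — all W, so L
n=11: →9(L), so W
n=12: →10(L), so W
n=13: →11(W), 6(W) — all W, so L
n=14: →12(W), 7(W) — all W, so L
n=15: →13(L), so W
n=16: →14(L), so W
n=17: →10(L), so W
n=18: →16(W), 11(W) — all W, so L
n=19: →17(W), 12(W) — all W, so L
n=20: →18(L), so W
n=21: →19(L), so W
n=22: →20(W), 15(W) — all W, so L
n=23: →21(W), 16(W) — all W, so L
n=24: →22(L), so W
n=25: →23(L), so W
n=26: →19(L), so W

26: W, 10: L, 16: W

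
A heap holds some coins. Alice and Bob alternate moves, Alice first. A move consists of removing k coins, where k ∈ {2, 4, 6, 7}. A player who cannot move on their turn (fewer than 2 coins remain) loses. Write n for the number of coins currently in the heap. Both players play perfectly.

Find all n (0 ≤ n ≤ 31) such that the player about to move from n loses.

0, 1, 9, 10, 18, 19, 27, 28

Positions with no move are L. A position that does have a move is losing for the player to move precisely when every available move leads to a winning position for the opponent. Fill in the labels:
n=0: no move → L
n=1: no move → L
n=2: can move to 0, which is L ⇒ W
n=3: can move to 1, which is L ⇒ W
n=4: can move to 0, which is L ⇒ W
n=5: can move to 1, which is L ⇒ W
n=6: can move to 0, which is L ⇒ W
n=7: can move to 1, which is L ⇒ W
n=8: can move to 1, which is L ⇒ W
n=9: moves to 7(W), 5(W), 3(W), 2(W); every one is W ⇒ L
n=10: moves to 8(W), 6(W), 4(W), 3(W); every one is W ⇒ L
n=11: can move to 9, which is L ⇒ W
n=12: can move to 10, which is L ⇒ W
n=13: can move to 9, which is L ⇒ W
n=14: can move to 10, which is L ⇒ W
n=15: can move to 9, which is L ⇒ W
n=16: can move to 10, which is L ⇒ W
n=17: can move to 10, which is L ⇒ W
n=18: moves to 16(W), 14(W), 12(W), 11(W); every one is W ⇒ L
n=19: moves to 17(W), 15(W), 13(W), 12(W); every one is W ⇒ L
n=20: can move to 18, which is L ⇒ W
n=21: can move to 19, which is L ⇒ W
n=22: can move to 18, which is L ⇒ W
n=23: can move to 19, which is L ⇒ W
n=24: can move to 18, which is L ⇒ W
n=25: can move to 19, which is L ⇒ W
n=26: can move to 19, which is L ⇒ W
n=27: moves to 25(W), 23(W), 21(W), 20(W); every one is W ⇒ L
n=28: moves to 26(W), 24(W), 22(W), 21(W); every one is W ⇒ L
n=29: can move to 27, which is L ⇒ W
n=30: can move to 28, which is L ⇒ W
n=31: can move to 27, which is L ⇒ W
The losing starting values of n are exactly the entries labelled L in this table (8 of them).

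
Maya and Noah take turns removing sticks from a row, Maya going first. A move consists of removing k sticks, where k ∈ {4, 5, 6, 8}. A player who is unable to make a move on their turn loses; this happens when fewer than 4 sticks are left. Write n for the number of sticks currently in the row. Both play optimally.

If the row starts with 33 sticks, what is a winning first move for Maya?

Remove 6, leaving 27.

Compute win/loss labels from the base case upward. A position with no move is L. Any other position is W if it can reach an L in one move, else L.
n=0: no move → L
n=1: no move → L
n=2: no move → L
n=3: no move → L
n=4: reaches L-position 0 → W
n=5: reaches L-position 1 → W
n=6: reaches L-position 2 → W
n=7: reaches L-position 3 → W
n=8: reaches L-position 3 → W
n=9: reaches L-position 3 → W
n=10: reaches L-position 2 → W
n=11: reaches L-position 3 → W
n=12: only reaches 8(W), 7(W), 6(W), 4(W), all W → L
n=13: only reaches 9(W), 8(W), 7(W), 5(W), all W → L
n=14: only reaches 10(W), 9(W), 8(W), 6(W), all W → L
n=15: only reaches 11(W), 10(W), 9(W), 7(W), all W → L
n=16: reaches L-position 12 → W
n=17: reaches L-position 13 → W
n=18: reaches L-position 14 → W
n=19: reaches L-position 15 → W
n=20: reaches L-position 15 → W
n=21: reaches L-position 15 → W
n=22: reaches L-position 14 → W
n=23: reaches L-position 15 → W
n=24: only reaches 20(W), 19(W), 18(W), 16(W), all W → L
n=25: only reaches 21(W), 20(W), 19(W), 17(W), all W → L
n=26: only reaches 22(W), 21(W), 20(W), 18(W), all W → L
n=27: only reaches 23(W), 22(W), 21(W), 19(W), all W → L
n=28: reaches L-position 24 → W
n=29: reaches L-position 25 → W
n=30: reaches L-position 26 → W
n=31: reaches L-position 27 → W
n=32: reaches L-position 27 → W
n=33: reaches L-position 27 → W
From 33, the L positions reachable in one move are: 27, 25. Any move reaching one of these is winning.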